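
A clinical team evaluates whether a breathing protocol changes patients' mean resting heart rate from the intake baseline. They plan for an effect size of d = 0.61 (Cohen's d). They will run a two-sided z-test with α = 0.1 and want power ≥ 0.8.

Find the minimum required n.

n = 17

For power 0.8 need Φ(δ − z_{0.05}) = 0.8, so δ = z_{0.05} + z_{0.20} = 1.645 + 0.842 = 2.486.
(Ignoring the negligible lower-tail rejection probability gives the usual closed-form inversion.)
δ = d·√n ⇒ n = (δ/d)² = (2.486 / 0.61)² = 16.62.
Round up to the next whole unit.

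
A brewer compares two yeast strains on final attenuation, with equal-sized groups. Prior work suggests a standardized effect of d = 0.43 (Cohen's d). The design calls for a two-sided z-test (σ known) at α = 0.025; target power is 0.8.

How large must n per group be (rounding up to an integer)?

Set Φ(δ − 2.241) = 0.8; then δ − 2.241 = Φ⁻¹(0.8) = 0.842, giving δ = 3.083.
(Ignoring the negligible lower-tail rejection probability gives the usual closed-form inversion.)
δ = d·√(n/2) ⇒ n = 2(δ/d)² = 2 × (3.083 / 0.43)² = 102.81.
Rounding up, n = 103 per group.

n = 103 per group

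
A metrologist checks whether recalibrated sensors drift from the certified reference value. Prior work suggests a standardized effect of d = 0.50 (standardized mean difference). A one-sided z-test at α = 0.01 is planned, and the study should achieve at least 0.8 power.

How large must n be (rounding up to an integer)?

n = 41

For power 0.8 need Φ(δ − z_{0.01}) = 0.8, so δ = z_{0.01} + z_{0.20} = 2.326 + 0.842 = 3.168.
δ = d·√n ⇒ n = (δ/d)² = (3.168 / 0.50)² = 40.14.
Rounding up, n = 41.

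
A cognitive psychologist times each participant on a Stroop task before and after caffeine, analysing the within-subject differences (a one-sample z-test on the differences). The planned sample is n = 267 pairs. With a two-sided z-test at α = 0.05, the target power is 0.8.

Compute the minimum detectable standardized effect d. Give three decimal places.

d ≈ 0.171

Required noncentrality: δ = z_{0.025} + z_{0.20} = 1.960 + 0.842 = 2.802.
(The second rejection-region term Φ(−δ − z_{α/2}) is negligible and dropped.)
δ = d·√n ⇒ d = δ/√n = 2.802/√267 = 0.1715.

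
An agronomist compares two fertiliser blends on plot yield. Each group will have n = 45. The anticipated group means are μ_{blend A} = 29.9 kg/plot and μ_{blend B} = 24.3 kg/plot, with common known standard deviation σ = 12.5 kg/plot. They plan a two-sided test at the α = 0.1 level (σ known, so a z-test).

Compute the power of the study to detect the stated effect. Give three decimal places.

Standardized effect: d = |μ_{blend A} − μ_{blend B}| / σ = |29.9 − 24.3| / 12.5 = 0.4480
Noncentrality parameter: δ = d·√(n/2) = 0.4480 × √(45/2) = 2.1251
Critical value for a two-sided test at α = 0.1: z_{α/2} = 1.645.
Power = Φ(δ − 1.645) + Φ(−δ − 1.645) = Φ(0.480) + Φ(-3.770) = 0.6845 + 0.0001 = 0.6845.

Power ≈ 0.685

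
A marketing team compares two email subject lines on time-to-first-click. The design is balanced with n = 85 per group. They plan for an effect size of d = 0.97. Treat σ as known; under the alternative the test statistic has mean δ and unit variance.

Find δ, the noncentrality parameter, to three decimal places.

δ = d·√(n/2) = 0.97 × √(85/2) = 6.3236

δ ≈ 6.324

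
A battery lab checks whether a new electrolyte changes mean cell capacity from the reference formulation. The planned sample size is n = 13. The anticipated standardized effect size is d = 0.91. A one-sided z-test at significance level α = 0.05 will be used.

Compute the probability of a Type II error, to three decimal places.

β ≈ 0.051

Noncentrality parameter: λ = d·√n = 0.91 × √13 = 3.2811
Critical value for a one-sided test at α = 0.05: z_α = 1.645.
Power = P(Z > 1.645 − λ) = Φ(1.636) = 0.9491.
Type II error: β = 1 − power = 1 − 0.9491 = 0.0509.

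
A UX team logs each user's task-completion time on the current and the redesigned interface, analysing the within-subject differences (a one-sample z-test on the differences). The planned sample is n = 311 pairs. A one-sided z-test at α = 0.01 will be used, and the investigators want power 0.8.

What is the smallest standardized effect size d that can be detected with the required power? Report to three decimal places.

Need Φ(δ − 2.326) = 0.8, so δ = 2.326 + 0.842 = 3.168.
δ = d·√n ⇒ d = δ/√n = 3.168/√311 = 0.1796.

d ≈ 0.180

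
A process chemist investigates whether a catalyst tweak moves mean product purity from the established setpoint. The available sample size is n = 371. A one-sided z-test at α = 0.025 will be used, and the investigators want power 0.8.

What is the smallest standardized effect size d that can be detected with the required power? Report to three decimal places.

d ≈ 0.145

Required noncentrality: δ = z_{0.025} + z_{0.20} = 1.960 + 0.842 = 2.802.
δ = d·√n ⇒ d = δ/√n = 2.802/√371 = 0.1455.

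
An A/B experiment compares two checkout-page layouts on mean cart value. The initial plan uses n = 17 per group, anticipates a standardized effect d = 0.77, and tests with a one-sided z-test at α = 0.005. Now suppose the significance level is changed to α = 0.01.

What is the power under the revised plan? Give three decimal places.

δ = d·√(n/2) = 0.77 × √(17/2) = 2.2449 (unchanged). New critical value: z_{0.01} = 2.326.
Revised power = P(Z > 2.326 − δ) = Φ(-0.081) = 0.4675.

Power ≈ 0.468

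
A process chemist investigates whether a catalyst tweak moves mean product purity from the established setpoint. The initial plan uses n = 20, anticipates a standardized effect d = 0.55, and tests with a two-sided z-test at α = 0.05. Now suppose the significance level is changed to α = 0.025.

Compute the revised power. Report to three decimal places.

Power ≈ 0.586

δ = d·√n = 0.55 × √20 = 2.4597 (unchanged). New critical value: z_{0.0125} = 2.241.
Revised power = Φ(δ − 2.241) + Φ(−δ − 2.241) = Φ(0.218) + Φ(-4.701) = 0.5864 + 0.0000 = 0.5864.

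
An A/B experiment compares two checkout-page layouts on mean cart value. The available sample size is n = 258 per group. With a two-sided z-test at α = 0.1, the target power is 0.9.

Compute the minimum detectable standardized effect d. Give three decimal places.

d ≈ 0.258

Need Φ(δ − 1.645) = 0.9, so δ = 1.645 + 1.282 = 2.926.
(Lower-tail contribution to power is negligible for δ > 0.)
δ = d·√(n/2) ⇒ d = δ/√(n/2) = 2.926/√(258/2) = 0.2577.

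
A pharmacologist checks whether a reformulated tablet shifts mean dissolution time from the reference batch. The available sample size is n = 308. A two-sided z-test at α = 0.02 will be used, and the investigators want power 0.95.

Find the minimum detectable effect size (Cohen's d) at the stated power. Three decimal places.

d ≈ 0.226

Need Φ(δ − 2.326) = 0.95, so δ = 2.326 + 1.645 = 3.971.
(The second rejection-region term Φ(−δ − z_{α/2}) is negligible and dropped.)
δ = d·√n ⇒ d = δ/√n = 3.971/√308 = 0.2263.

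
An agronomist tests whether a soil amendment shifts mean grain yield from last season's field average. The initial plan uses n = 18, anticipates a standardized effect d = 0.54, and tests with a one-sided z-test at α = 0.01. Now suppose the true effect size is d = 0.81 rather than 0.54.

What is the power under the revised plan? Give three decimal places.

With d = 0.81: δ = d·√n = 0.81 × √18 = 3.4365. Critical value z_{0.01} = 2.326.
Revised power = P(Z > 2.326 − δ) = Φ(1.110) = 0.8665.

Power ≈ 0.867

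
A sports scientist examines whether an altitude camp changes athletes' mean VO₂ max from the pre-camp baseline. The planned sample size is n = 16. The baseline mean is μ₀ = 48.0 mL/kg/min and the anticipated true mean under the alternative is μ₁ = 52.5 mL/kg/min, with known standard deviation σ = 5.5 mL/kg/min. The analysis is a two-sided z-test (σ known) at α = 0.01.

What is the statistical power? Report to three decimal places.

Standardized effect: d = |μ₁ − μ₀| / σ = |52.5 − 48.0| / 5.5 = 0.8182
Noncentrality parameter: δ = d·√n = 0.8182 × √16 = 3.2727
Critical value for a two-sided test at α = 0.01: z_{α/2} = 2.576.
Power = Φ(δ − 2.576) + Φ(−δ − 2.576) = Φ(0.697) + Φ(-5.849) = 0.7571 + 0.0000 = 0.7571.

Power ≈ 0.757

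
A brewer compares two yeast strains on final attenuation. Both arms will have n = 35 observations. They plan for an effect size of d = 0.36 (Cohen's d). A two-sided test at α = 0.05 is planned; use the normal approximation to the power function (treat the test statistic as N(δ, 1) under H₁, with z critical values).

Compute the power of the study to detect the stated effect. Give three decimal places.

Power ≈ 0.325

Noncentrality parameter: λ = d·√(n/2) = 0.36 × √(35/2) = 1.5060
Two-sided α = 0.05 → critical value z_{0.025} = 1.960.
Power = Φ(λ − 1.960) + Φ(−λ − 1.960) = Φ(-0.454) + Φ(-3.466) = 0.3249 + 0.0003 = 0.3252.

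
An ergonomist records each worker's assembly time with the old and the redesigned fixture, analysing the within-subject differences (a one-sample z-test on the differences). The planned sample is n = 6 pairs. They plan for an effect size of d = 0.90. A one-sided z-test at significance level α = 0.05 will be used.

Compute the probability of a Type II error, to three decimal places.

β ≈ 0.288

Noncentrality parameter: δ = d·√n = 0.90 × √6 = 2.2045
One-sided α = 0.05 → critical value z_{0.05} = 1.645.
Power = Φ(δ − 1.645) = Φ(0.560) = 0.7122.
Type II error: β = 1 − power = 1 − 0.7122 = 0.2878.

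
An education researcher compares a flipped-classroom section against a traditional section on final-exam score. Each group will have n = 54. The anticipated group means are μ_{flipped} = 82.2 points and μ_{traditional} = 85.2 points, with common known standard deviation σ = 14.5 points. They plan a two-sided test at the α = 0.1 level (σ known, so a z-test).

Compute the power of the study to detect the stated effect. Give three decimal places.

Power ≈ 0.288

Standardized effect: d = |μ_{flipped} − μ_{traditional}| / σ = |82.2 − 85.2| / 14.5 = 0.2069
Noncentrality parameter: δ = d·√(n/2) = 0.2069 × √(54/2) = 1.0751
Two-sided α = 0.1 → critical value z_{0.05} = 1.645.
Power = Φ(δ − 1.645) + Φ(−δ − 1.645) = Φ(-0.570) + Φ(-2.720) = 0.2844 + 0.0033 = 0.2877.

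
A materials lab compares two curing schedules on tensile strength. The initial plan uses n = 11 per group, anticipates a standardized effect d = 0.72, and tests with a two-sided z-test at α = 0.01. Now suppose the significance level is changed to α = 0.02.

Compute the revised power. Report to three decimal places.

δ = d·√(n/2) = 0.72 × √(11/2) = 1.6885 (unchanged). New critical value: z_{0.01} = 2.326.
Revised power = Φ(δ − 2.326) + Φ(−δ − 2.326) = Φ(-0.638) + Φ(-4.015) = 0.2618 + 0.0000 = 0.2618.

Power ≈ 0.262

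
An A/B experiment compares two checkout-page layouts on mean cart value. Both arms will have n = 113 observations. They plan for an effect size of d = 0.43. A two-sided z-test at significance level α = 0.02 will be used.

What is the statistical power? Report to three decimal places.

Noncentrality parameter: δ = d·√(n/2) = 0.43 × √(113/2) = 3.2322
Critical value for a two-sided test at α = 0.02: z_{α/2} = 2.326.
Power = Φ(δ − 2.326) + Φ(−δ − 2.326) = Φ(0.906) + Φ(-5.559) = 0.8175 + 0.0000 = 0.8175.

Power ≈ 0.817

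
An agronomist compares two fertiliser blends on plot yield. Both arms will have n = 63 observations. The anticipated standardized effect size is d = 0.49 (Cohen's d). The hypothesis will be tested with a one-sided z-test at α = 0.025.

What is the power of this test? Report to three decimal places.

Power ≈ 0.785

Noncentrality parameter: δ = d·√(n/2) = 0.49 × √(63/2) = 2.7501
Critical value for a one-sided test at α = 0.025: z_α = 1.960.
Power = Φ(δ − 1.960) = Φ(0.790) = 0.7853.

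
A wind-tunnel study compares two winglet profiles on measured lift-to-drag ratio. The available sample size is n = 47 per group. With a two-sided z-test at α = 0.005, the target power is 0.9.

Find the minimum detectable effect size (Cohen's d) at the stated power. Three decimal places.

Required noncentrality: δ = z_{0.0025} + z_{0.10} = 2.807 + 1.282 = 4.089.
(Lower-tail contribution to power is negligible for δ > 0.)
δ = d·√(n/2) ⇒ d = δ/√(n/2) = 4.089/√(47/2) = 0.8434.

d ≈ 0.843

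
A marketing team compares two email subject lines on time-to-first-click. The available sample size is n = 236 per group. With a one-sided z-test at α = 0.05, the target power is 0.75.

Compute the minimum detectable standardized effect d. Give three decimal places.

Required noncentrality: δ = z_{0.05} + z_{0.25} = 1.645 + 0.674 = 2.319.
δ = d·√(n/2) ⇒ d = δ/√(n/2) = 2.319/√(236/2) = 0.2135.

d ≈ 0.214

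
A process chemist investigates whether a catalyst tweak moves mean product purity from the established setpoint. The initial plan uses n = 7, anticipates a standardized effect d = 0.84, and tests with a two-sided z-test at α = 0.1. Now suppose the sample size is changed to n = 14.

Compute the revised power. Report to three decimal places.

Power ≈ 0.933

With n = 14: δ = d·√n = 0.84 × √14 = 3.1430. Critical value z_{0.05} = 1.645.
Revised power = Φ(δ − 1.645) + Φ(−δ − 1.645) = Φ(1.498) + Φ(-4.788) = 0.9330 + 0.0000 = 0.9330.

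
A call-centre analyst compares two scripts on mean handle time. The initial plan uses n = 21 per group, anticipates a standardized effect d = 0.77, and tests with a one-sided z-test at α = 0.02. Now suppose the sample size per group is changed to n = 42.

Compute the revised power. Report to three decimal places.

Power ≈ 0.930

With n = 42 per group: δ = d·√(n/2) = 0.77 × √(42/2) = 3.5286. Critical value z_{0.02} = 2.054.
Revised power = P(Z > 2.054 − δ) = Φ(1.475) = 0.9299.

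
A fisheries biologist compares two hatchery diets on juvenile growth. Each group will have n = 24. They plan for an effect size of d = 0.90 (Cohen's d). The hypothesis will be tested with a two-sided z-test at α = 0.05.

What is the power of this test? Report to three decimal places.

Power ≈ 0.877

Noncentrality parameter: δ = d·√(n/2) = 0.90 × √(24/2) = 3.1177
Critical value for a two-sided test at α = 0.05: z_{α/2} = 1.960.
Power = Φ(δ − 1.960) + Φ(−δ − 1.960) = Φ(1.158) + Φ(-5.078) = 0.8765 + 0.0000 = 0.8765.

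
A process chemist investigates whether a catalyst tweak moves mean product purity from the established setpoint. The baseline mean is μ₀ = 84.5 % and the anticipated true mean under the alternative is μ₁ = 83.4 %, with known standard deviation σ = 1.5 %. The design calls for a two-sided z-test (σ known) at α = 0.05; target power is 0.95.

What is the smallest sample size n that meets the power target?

Standardized effect: d = |μ₁ − μ₀| / σ = |83.4 − 84.5| / 1.5 = 0.7333
For power 0.95 need Φ(δ − z_{0.025}) = 0.95, so δ = z_{0.025} + z_{0.05} = 1.960 + 1.645 = 3.605.
(Ignoring the negligible lower-tail rejection probability gives the usual closed-form inversion.)
δ = d·√n ⇒ n = (δ/d)² = (3.605 / 0.7333)² = 24.16.
Round up to the next whole unit.

n = 25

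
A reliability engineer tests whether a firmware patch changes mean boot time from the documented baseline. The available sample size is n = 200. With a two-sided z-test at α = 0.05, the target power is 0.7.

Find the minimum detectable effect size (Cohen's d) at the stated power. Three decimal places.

d ≈ 0.176

Need Φ(δ − 1.960) = 0.7, so δ = 1.960 + 0.524 = 2.484.
(Lower-tail contribution to power is negligible for δ > 0.)
δ = d·√n ⇒ d = δ/√n = 2.484/√200 = 0.1757.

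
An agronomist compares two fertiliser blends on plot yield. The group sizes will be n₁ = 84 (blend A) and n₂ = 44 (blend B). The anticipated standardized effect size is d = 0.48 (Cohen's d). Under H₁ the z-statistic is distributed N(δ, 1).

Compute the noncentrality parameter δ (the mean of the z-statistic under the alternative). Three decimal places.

The noncentrality parameter scales effect size by the design's sample-size factor: δ = d / √(1/n₁ + 1/n₂) = 0.48 / √(1/84 + 1/44) = 2.5793

δ ≈ 2.579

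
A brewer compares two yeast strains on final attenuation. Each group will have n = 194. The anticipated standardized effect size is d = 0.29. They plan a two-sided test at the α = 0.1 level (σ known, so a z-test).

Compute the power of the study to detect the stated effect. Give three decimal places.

Noncentrality parameter: δ = d·√(n/2) = 0.29 × √(194/2) = 2.8562
Two-sided α = 0.1 → critical value z_{0.05} = 1.645.
Power = Φ(δ − 1.645) + Φ(−δ − 1.645) = Φ(1.211) + Φ(-4.501) = 0.8871 + 0.0000 = 0.8871.

Power ≈ 0.887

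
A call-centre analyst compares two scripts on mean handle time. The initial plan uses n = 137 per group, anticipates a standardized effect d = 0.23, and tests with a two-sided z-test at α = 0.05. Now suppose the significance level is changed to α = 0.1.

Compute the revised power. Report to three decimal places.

δ = d·√(n/2) = 0.23 × √(137/2) = 1.9036 (unchanged). New critical value: z_{0.05} = 1.645.
Revised power = Φ(δ − 1.645) + Φ(−δ − 1.645) = Φ(0.259) + Φ(-3.548) = 0.6021 + 0.0002 = 0.6023.

Power ≈ 0.602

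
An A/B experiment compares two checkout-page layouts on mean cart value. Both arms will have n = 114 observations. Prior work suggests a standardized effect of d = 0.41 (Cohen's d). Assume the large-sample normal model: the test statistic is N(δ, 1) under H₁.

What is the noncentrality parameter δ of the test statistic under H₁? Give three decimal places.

δ = d·√(n/2) = 0.41 × √(114/2) = 3.0954

δ ≈ 3.095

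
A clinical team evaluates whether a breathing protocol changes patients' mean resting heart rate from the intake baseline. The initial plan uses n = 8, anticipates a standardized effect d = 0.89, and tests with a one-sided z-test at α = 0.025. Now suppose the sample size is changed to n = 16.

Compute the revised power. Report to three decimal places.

Power ≈ 0.945

With n = 16: δ = d·√n = 0.89 × √16 = 3.5600. Critical value z_{0.025} = 1.960.
Revised power = Φ(δ − 1.960) = Φ(1.600) = 0.9452.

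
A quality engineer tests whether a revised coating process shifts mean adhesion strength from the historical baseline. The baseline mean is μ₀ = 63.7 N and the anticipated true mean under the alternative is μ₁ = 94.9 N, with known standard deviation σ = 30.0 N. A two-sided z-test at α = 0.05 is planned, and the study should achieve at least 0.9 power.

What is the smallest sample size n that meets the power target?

n = 10

Standardized effect: d = |μ₁ − μ₀| / σ = |94.9 − 63.7| / 30.0 = 1.0400
For power 0.9 need Φ(δ − z_{0.025}) = 0.9, so δ = z_{0.025} + z_{0.10} = 1.960 + 1.282 = 3.242.
(Ignoring the negligible lower-tail rejection probability gives the usual closed-form inversion.)
δ = d·√n ⇒ n = (δ/d)² = (3.242 / 1.0400)² = 9.71.
Round up to the next whole unit.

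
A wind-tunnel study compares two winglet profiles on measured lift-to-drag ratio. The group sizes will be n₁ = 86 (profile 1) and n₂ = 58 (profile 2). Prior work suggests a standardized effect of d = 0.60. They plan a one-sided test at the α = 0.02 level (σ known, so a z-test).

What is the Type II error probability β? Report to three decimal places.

Noncentrality parameter: δ = d / √(1/n₁ + 1/n₂) = 0.60 / √(1/86 + 1/58) = 3.5313
One-sided α = 0.02 → critical value z_{0.02} = 2.054.
Power = P(Z > 2.054 − δ) = Φ(1.478) = 0.9302.
Type II error: β = 1 − power = 1 − 0.9302 = 0.0698.

β ≈ 0.070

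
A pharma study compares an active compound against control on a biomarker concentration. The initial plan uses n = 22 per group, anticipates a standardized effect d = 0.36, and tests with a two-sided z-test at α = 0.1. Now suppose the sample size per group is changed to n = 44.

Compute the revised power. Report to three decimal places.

With n = 44 per group: δ = d·√(n/2) = 0.36 × √(44/2) = 1.6885. Critical value z_{0.05} = 1.645.
Revised power = Φ(δ − 1.645) + Φ(−δ − 1.645) = Φ(0.044) + Φ(-3.333) = 0.5174 + 0.0004 = 0.5179.

Power ≈ 0.518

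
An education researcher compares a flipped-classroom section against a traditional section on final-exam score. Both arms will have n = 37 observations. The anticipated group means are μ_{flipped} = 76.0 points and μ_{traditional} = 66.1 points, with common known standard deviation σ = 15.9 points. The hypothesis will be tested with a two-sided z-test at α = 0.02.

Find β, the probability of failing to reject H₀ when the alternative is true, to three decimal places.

Standardized effect: d = |μ_{flipped} − μ_{traditional}| / σ = |76.0 − 66.1| / 15.9 = 0.6226
Noncentrality parameter: δ = d·√(n/2) = 0.6226 × √(37/2) = 2.6781
Two-sided α = 0.02 → critical value z_{0.01} = 2.326.
Power = Φ(δ − 2.326) + Φ(−δ − 2.326) = Φ(0.352) + Φ(-5.004) = 0.6375 + 0.0000 = 0.6375.
Type II error: β = 1 − power = 1 − 0.6375 = 0.3625.

β ≈ 0.363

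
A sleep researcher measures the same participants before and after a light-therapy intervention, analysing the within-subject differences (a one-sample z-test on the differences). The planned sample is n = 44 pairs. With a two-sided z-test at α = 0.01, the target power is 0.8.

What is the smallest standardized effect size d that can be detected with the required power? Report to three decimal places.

d ≈ 0.515

Need Φ(δ − 2.576) = 0.8, so δ = 2.576 + 0.842 = 3.417.
(The second rejection-region term Φ(−δ − z_{α/2}) is negligible and dropped.)
δ = d·√n ⇒ d = δ/√n = 3.417/√44 = 0.5152.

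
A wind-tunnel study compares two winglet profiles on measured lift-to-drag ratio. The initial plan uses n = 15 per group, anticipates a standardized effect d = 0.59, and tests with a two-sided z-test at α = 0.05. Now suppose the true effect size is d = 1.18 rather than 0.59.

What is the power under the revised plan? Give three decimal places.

With d = 1.18: δ = d·√(n/2) = 1.18 × √(15/2) = 3.2316. Critical value z_{0.025} = 1.960.
Revised power = Φ(δ − 1.960) + Φ(−δ − 1.960) = Φ(1.272) + Φ(-5.192) = 0.8982 + 0.0000 = 0.8982.

Power ≈ 0.898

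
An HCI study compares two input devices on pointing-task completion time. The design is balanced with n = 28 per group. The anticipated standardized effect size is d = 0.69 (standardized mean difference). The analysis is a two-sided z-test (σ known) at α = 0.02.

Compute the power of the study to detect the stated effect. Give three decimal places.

Noncentrality parameter: δ = d·√(n/2) = 0.69 × √(28/2) = 2.5817
Two-sided α = 0.02 → critical value z_{0.01} = 2.326.
Power = Φ(δ − 2.326) + Φ(−δ − 2.326) = Φ(0.255) + Φ(-4.908) = 0.6008 + 0.0000 = 0.6008.

Power ≈ 0.601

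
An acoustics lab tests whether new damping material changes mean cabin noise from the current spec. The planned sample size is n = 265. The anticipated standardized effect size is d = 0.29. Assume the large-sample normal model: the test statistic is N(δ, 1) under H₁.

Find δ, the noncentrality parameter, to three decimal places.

The noncentrality parameter scales effect size by the design's sample-size factor: δ = d·√n = 0.29 × √265 = 4.7209

δ ≈ 4.721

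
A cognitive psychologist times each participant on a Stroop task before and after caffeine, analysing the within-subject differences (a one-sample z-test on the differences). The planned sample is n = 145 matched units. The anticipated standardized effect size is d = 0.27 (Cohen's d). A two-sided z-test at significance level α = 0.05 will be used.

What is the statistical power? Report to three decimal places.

Power ≈ 0.902

Noncentrality parameter: δ = d·√n = 0.27 × √145 = 3.2512
Critical value for a two-sided test at α = 0.05: z_{α/2} = 1.960.
Power = Φ(δ − 1.960) + Φ(−δ − 1.960) = Φ(1.291) + Φ(-5.211) = 0.9017 + 0.0000 = 0.9017.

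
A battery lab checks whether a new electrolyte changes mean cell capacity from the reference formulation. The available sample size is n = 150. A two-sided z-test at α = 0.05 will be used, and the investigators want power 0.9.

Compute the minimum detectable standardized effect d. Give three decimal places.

Required noncentrality: δ = z_{0.025} + z_{0.10} = 1.960 + 1.282 = 3.242.
(Lower-tail contribution to power is negligible for δ > 0.)
δ = d·√n ⇒ d = δ/√n = 3.242/√150 = 0.2647.

d ≈ 0.265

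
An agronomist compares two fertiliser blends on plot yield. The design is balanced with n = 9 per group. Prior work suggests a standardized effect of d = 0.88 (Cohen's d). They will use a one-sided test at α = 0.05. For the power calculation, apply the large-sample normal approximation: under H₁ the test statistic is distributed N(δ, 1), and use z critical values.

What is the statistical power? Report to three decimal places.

Power ≈ 0.588

Noncentrality parameter: δ = d·√(n/2) = 0.88 × √(9/2) = 1.8668
Critical value for a one-sided test at α = 0.05: z_α = 1.645.
Power = Φ(δ − 1.645) = Φ(0.222) = 0.5878.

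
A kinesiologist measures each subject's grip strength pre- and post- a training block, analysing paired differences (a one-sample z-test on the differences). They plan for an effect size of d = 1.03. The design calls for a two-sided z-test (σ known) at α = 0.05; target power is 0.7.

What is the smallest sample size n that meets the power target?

For power 0.7 need Φ(δ − z_{0.025}) = 0.7, so δ = z_{0.025} + z_{0.30} = 1.960 + 0.524 = 2.484.
(The Φ(−δ − z_{α/2}) term is vanishingly small for δ > 0 and is dropped in the standard sample-size formula.)
δ = d·√n ⇒ n = (δ/d)² = (2.484 / 1.03)² = 5.82.
Rounding up, n = 6.

n = 6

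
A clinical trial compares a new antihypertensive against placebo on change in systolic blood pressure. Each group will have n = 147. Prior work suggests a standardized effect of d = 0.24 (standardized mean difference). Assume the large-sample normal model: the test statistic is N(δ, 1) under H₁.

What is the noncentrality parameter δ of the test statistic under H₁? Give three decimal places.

δ ≈ 2.058

The noncentrality parameter scales effect size by the design's sample-size factor: δ = d·√(n/2) = 0.24 × √(147/2) = 2.0576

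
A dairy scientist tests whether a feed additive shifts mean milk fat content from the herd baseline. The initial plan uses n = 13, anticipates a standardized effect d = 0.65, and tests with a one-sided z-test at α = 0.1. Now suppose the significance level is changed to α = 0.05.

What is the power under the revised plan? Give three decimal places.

Power ≈ 0.758

δ = d·√n = 0.65 × √13 = 2.3436 (unchanged). New critical value: z_{0.05} = 1.645.
Revised power = P(Z > 1.645 − δ) = Φ(0.699) = 0.7576.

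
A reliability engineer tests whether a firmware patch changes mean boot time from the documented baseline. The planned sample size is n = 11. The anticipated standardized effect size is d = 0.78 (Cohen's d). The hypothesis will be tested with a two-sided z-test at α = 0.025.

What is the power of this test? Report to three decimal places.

Power ≈ 0.635

Noncentrality parameter: δ = d·√n = 0.78 × √11 = 2.5870
Two-sided α = 0.025 → critical value z_{0.0125} = 2.241.
Power = Φ(δ − 2.241) + Φ(−δ − 2.241) = Φ(0.346) + Φ(-4.828) = 0.6352 + 0.0000 = 0.6352.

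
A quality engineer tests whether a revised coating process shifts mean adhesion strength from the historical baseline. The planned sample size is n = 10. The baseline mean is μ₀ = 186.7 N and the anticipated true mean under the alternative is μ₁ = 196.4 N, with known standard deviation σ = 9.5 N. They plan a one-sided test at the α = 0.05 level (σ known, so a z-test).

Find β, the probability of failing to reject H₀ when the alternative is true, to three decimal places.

Standardized effect: d = |μ₁ − μ₀| / σ = |196.4 − 186.7| / 9.5 = 1.0211
Noncentrality parameter: δ = d·√n = 1.0211 × √10 = 3.2289
Critical value for a one-sided test at α = 0.05: z_α = 1.645.
Power = Φ(δ − 1.645) = Φ(1.584) = 0.9434.
Type II error: β = 1 − power = 1 − 0.9434 = 0.0566.

β ≈ 0.057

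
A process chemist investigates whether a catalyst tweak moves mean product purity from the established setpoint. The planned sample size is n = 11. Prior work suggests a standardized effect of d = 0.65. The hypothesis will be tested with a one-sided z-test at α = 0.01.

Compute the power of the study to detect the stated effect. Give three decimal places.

Noncentrality parameter: δ = d·√n = 0.65 × √11 = 2.1558
One-sided α = 0.01 → critical value z_{0.01} = 2.326.
Power = P(Z > 2.326 − δ) = Φ(-0.171) = 0.4323.

Power ≈ 0.432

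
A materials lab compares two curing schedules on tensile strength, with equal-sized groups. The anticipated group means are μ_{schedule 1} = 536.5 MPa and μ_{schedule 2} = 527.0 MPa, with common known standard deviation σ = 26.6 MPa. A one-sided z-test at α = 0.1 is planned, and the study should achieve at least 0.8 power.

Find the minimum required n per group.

n = 71 per group

Standardized effect: d = |μ_{schedule 1} − μ_{schedule 2}| / σ = |536.5 − 527.0| / 26.6 = 0.3571
For power 0.8 need Φ(δ − z_{0.1}) = 0.8, so δ = z_{0.1} + z_{0.20} = 1.282 + 0.842 = 2.123.
δ = d·√(n/2) ⇒ n = 2(δ/d)² = 2 × (2.123 / 0.3571)² = 70.68.
Rounding up, n = 71 per group.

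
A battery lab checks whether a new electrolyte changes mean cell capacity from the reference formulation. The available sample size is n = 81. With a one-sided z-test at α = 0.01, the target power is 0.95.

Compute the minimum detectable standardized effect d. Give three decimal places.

Required noncentrality: δ = z_{0.01} + z_{0.05} = 2.326 + 1.645 = 3.971.
δ = d·√n ⇒ d = δ/√n = 3.971/√81 = 0.4412.

d ≈ 0.441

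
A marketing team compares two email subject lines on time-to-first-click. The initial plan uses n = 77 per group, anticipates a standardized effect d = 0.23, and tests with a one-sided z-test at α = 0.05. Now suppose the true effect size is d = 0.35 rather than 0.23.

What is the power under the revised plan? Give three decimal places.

With d = 0.35: δ = d·√(n/2) = 0.35 × √(77/2) = 2.1717. Critical value z_{0.05} = 1.645.
Revised power = Φ(δ − 1.645) = Φ(0.527) = 0.7008.

Power ≈ 0.701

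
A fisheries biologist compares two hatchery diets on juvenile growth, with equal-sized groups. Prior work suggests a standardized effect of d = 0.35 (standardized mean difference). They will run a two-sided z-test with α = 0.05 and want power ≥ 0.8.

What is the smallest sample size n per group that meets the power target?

Set Φ(δ − 1.960) = 0.8; then δ − 1.960 = Φ⁻¹(0.8) = 0.842, giving δ = 2.802.
(Ignoring the negligible lower-tail rejection probability gives the usual closed-form inversion.)
δ = d·√(n/2) ⇒ n = 2(δ/d)² = 2 × (2.802 / 0.35)² = 128.14.
Round up to the next whole unit.

n = 129 per group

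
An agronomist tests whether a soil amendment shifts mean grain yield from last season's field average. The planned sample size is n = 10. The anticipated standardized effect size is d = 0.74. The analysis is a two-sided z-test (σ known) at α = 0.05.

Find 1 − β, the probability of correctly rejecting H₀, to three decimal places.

Power ≈ 0.648

Noncentrality parameter: δ = d·√n = 0.74 × √10 = 2.3401
Two-sided α = 0.05 → critical value z_{0.025} = 1.960.
Power = Φ(δ − 1.960) + Φ(−δ − 1.960) = Φ(0.380) + Φ(-4.300) = 0.6481 + 0.0000 = 0.6481.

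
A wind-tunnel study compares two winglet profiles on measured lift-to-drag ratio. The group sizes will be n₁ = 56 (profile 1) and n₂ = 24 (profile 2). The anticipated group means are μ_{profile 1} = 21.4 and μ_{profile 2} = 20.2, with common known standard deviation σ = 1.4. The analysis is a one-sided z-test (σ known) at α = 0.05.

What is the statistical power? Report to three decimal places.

Power ≈ 0.969

Standardized effect: d = |μ_{profile 1} − μ_{profile 2}| / σ = |21.4 − 20.2| / 1.4 = 0.8571
Noncentrality parameter: λ = d / √(1/n₁ + 1/n₂) = 0.8571 / √(1/56 + 1/24) = 3.5132
One-sided α = 0.05 → critical value z_{0.05} = 1.645.
Power = P(Z > 1.645 − λ) = Φ(1.868) = 0.9691.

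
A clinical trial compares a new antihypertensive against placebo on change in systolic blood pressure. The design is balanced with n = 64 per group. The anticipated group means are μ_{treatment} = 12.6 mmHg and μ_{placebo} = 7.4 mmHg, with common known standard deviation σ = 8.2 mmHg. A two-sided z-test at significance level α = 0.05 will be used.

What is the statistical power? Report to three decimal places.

Standardized effect: d = |μ_{treatment} − μ_{placebo}| / σ = |12.6 − 7.4| / 8.2 = 0.6341
Noncentrality parameter: δ = d·√(n/2) = 0.6341 × √(64/2) = 3.5873
Critical value for a two-sided test at α = 0.05: z_{α/2} = 1.960.
Power = Φ(δ − 1.960) + Φ(−δ − 1.960) = Φ(1.627) + Φ(-5.547) = 0.9482 + 0.0000 = 0.9482.

Power ≈ 0.948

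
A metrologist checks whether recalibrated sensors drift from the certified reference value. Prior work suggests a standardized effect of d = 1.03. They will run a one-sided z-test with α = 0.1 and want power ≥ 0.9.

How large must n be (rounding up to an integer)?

n = 7

Set Φ(δ − 1.282) = 0.9; then δ − 1.282 = Φ⁻¹(0.9) = 1.282, giving δ = 2.563.
δ = d·√n ⇒ n = (δ/d)² = (2.563 / 1.03)² = 6.19.
Round up to the next whole unit.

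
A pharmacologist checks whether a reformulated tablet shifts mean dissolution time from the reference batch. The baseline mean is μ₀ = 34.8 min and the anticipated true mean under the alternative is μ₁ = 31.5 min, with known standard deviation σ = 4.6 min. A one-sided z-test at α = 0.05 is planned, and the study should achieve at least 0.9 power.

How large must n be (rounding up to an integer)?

Standardized effect: d = |μ₁ − μ₀| / σ = |31.5 − 34.8| / 4.6 = 0.7174
For power 0.9 need Φ(δ − z_{0.05}) = 0.9, so δ = z_{0.05} + z_{0.10} = 1.645 + 1.282 = 2.926.
δ = d·√n ⇒ n = (δ/d)² = (2.926 / 0.7174)² = 16.64.
Rounding up, n = 17.

n = 17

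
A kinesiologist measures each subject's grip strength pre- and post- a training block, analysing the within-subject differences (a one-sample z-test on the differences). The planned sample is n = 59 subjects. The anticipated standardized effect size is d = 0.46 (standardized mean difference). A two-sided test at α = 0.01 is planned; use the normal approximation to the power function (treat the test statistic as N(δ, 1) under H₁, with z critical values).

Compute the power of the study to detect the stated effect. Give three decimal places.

Power ≈ 0.831

Noncentrality parameter: δ = d·√n = 0.46 × √59 = 3.5333
Two-sided α = 0.01 → critical value z_{0.005} = 2.576.
Power = Φ(δ − 2.576) + Φ(−δ − 2.576) = Φ(0.957) + Φ(-6.109) = 0.8308 + 0.0000 = 0.8308.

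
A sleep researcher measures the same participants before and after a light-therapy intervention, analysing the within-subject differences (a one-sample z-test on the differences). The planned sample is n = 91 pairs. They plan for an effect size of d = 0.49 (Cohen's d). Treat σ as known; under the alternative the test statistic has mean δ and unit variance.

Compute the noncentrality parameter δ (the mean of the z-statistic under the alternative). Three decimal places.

δ ≈ 4.674

δ = d·√n = 0.49 × √91 = 4.6743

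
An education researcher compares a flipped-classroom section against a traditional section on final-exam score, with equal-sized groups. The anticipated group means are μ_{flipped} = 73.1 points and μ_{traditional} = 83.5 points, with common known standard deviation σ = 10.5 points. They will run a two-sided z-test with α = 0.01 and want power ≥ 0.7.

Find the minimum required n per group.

n = 20 per group

Standardized effect: d = |μ_{flipped} − μ_{traditional}| / σ = |73.1 − 83.5| / 10.5 = 0.9905
For power 0.7 need Φ(δ − z_{0.005}) = 0.7, so δ = z_{0.005} + z_{0.30} = 2.576 + 0.524 = 3.100.
(Ignoring the negligible lower-tail rejection probability gives the usual closed-form inversion.)
δ = d·√(n/2) ⇒ n = 2(δ/d)² = 2 × (3.100 / 0.9905)² = 19.59.
Round up to the next whole unit.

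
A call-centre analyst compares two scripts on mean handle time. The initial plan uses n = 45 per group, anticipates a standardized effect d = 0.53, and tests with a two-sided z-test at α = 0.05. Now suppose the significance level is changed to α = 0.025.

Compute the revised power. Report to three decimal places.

Power ≈ 0.607

δ = d·√(n/2) = 0.53 × √(45/2) = 2.5140 (unchanged). New critical value: z_{0.0125} = 2.241.
Revised power = Φ(δ − 2.241) + Φ(−δ − 2.241) = Φ(0.273) + Φ(-4.755) = 0.6074 + 0.0000 = 0.6074.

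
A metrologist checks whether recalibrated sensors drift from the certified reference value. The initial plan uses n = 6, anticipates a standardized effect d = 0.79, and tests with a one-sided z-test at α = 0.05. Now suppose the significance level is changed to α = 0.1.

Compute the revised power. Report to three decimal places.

δ = d·√n = 0.79 × √6 = 1.9351 (unchanged). New critical value: z_{0.1} = 1.282.
Revised power = Φ(δ − 1.282) = Φ(0.654) = 0.7433.

Power ≈ 0.743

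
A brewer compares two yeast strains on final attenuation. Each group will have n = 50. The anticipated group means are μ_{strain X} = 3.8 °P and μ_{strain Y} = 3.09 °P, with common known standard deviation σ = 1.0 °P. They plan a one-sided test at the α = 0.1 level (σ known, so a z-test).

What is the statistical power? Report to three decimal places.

Power ≈ 0.988

Standardized effect: d = |μ_{strain X} − μ_{strain Y}| / σ = |3.8 − 3.09| / 1.0 = 0.7100
Noncentrality parameter: λ = d·√(n/2) = 0.7100 × √(50/2) = 3.5500
Critical value for a one-sided test at α = 0.1: z_α = 1.282.
Power = P(Z > 1.282 − λ) = Φ(2.268) = 0.9883.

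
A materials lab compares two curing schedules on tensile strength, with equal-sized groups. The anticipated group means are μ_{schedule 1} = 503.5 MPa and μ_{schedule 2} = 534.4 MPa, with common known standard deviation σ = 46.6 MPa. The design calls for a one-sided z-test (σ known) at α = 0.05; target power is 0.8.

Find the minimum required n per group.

n = 29 per group

Standardized effect: d = |μ_{schedule 1} − μ_{schedule 2}| / σ = |503.5 − 534.4| / 46.6 = 0.6631
For power 0.8 need Φ(δ − z_{0.05}) = 0.8, so δ = z_{0.05} + z_{0.20} = 1.645 + 0.842 = 2.486.
δ = d·√(n/2) ⇒ n = 2(δ/d)² = 2 × (2.486 / 0.6631)² = 28.12.
Rounding up, n = 29 per group.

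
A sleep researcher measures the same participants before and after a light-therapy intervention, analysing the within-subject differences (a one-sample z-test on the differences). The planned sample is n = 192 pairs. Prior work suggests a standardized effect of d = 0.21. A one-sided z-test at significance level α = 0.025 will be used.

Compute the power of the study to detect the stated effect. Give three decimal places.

Power ≈ 0.829

Noncentrality parameter: δ = d·√n = 0.21 × √192 = 2.9098
Critical value for a one-sided test at α = 0.025: z_α = 1.960.
Power = P(Z > 1.960 − δ) = Φ(0.950) = 0.8289.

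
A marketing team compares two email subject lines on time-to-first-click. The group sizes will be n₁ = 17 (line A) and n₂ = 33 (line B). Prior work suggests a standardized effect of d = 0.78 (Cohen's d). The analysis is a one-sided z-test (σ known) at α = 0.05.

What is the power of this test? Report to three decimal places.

Power ≈ 0.833

Noncentrality parameter: δ = d / √(1/n₁ + 1/n₂) = 0.78 / √(1/17 + 1/33) = 2.6127
One-sided α = 0.05 → critical value z_{0.05} = 1.645.
Power = P(Z > 1.645 − δ) = Φ(0.968) = 0.8334.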